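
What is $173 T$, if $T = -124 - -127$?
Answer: $519$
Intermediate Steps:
$T = 3$ ($T = -124 + 127 = 3$)
$173 T = 173 \cdot 3 = 519$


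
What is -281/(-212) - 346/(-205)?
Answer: 130957/43460 ≈ 3.0133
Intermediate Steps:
-281/(-212) - 346/(-205) = -281*(-1/212) - 346*(-1/205) = 281/212 + 346/205 = 130957/43460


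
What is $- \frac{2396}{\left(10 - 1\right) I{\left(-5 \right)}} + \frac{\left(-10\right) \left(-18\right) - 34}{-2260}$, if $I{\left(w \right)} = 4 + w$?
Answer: $\frac{2706823}{10170} \approx 266.16$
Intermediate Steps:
$- \frac{2396}{\left(10 - 1\right) I{\left(-5 \right)}} + \frac{\left(-10\right) \left(-18\right) - 34}{-2260} = - \frac{2396}{\left(10 - 1\right) \left(4 - 5\right)} + \frac{\left(-10\right) \left(-18\right) - 34}{-2260} = - \frac{2396}{9 \left(-1\right)} + \left(180 - 34\right) \left(- \frac{1}{2260}\right) = - \frac{2396}{-9} + 146 \left(- \frac{1}{2260}\right) = \left(-2396\right) \left(- \frac{1}{9}\right) - \frac{73}{1130} = \frac{2396}{9} - \frac{73}{1130} = \frac{2706823}{10170}$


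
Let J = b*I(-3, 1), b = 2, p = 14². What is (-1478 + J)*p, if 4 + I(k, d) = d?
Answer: -290864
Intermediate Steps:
p = 196
I(k, d) = -4 + d
J = -6 (J = 2*(-4 + 1) = 2*(-3) = -6)
(-1478 + J)*p = (-1478 - 6)*196 = -1484*196 = -290864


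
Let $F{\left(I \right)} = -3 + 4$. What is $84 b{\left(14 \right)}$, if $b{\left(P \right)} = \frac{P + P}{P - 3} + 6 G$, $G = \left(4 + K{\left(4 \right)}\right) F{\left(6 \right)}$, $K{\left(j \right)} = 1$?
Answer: $\frac{30072}{11} \approx 2733.8$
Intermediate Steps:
$F{\left(I \right)} = 1$
$G = 5$ ($G = \left(4 + 1\right) 1 = 5 \cdot 1 = 5$)
$b{\left(P \right)} = 30 + \frac{2 P}{-3 + P}$ ($b{\left(P \right)} = \frac{P + P}{P - 3} + 6 \cdot 5 = \frac{2 P}{-3 + P} + 30 = 30 + \frac{2 P}{-3 + P}$)
$84 b{\left(14 \right)} = 84 \frac{2 \left(-45 + 16 \cdot 14\right)}{-3 + 14} = 84 \frac{2 \left(-45 + 224\right)}{11} = 84 \cdot 2 \cdot \frac{1}{11} \cdot 179 = 84 \cdot \frac{358}{11} = \frac{30072}{11}$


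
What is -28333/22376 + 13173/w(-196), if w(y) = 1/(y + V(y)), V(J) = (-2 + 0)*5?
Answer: -60720392221/22376 ≈ -2.7136e+6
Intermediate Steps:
V(J) = -10 (V(J) = -2*5 = -10)
w(y) = 1/(-10 + y) (w(y) = 1/(y - 10) = 1/(-10 + y))
-28333/22376 + 13173/w(-196) = -28333/22376 + 13173/(1/(-10 - 196)) = -28333*1/22376 + 13173/(1/(-206)) = -28333/22376 + 13173/(-1/206) = -28333/22376 + 13173*(-206) = -28333/22376 - 2713638 = -60720392221/22376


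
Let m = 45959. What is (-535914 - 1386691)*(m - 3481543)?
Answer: 6605270976320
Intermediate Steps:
(-535914 - 1386691)*(m - 3481543) = (-535914 - 1386691)*(45959 - 3481543) = -1922605*(-3435584) = 6605270976320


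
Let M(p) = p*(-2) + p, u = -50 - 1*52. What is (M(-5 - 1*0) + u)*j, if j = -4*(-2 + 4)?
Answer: 776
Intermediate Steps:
u = -102 (u = -50 - 52 = -102)
j = -8 (j = -4*2 = -8)
M(p) = -p (M(p) = -2*p + p = -p)
(M(-5 - 1*0) + u)*j = (-(-5 - 1*0) - 102)*(-8) = (-(-5 + 0) - 102)*(-8) = (-1*(-5) - 102)*(-8) = (5 - 102)*(-8) = -97*(-8) = 776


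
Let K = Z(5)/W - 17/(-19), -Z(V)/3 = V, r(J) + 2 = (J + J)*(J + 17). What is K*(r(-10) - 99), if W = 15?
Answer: 482/19 ≈ 25.368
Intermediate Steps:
r(J) = -2 + 2*J*(17 + J) (r(J) = -2 + (J + J)*(J + 17) = -2 + (2*J)*(17 + J) = -2 + 2*J*(17 + J))
Z(V) = -3*V
K = -2/19 (K = -3*5/15 - 17/(-19) = -15*1/15 - 17*(-1/19) = -1 + 17/19 = -2/19 ≈ -0.10526)
K*(r(-10) - 99) = -2*((-2 + 2*(-10)² + 34*(-10)) - 99)/19 = -2*((-2 + 2*100 - 340) - 99)/19 = -2*((-2 + 200 - 340) - 99)/19 = -2*(-142 - 99)/19 = -2/19*(-241) = 482/19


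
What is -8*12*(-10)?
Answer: 960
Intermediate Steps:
-8*12*(-10) = -96*(-10) = 960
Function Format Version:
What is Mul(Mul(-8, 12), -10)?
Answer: 960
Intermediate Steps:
Mul(Mul(-8, 12), -10) = Mul(-96, -10) = 960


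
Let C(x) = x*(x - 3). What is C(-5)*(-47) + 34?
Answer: -1846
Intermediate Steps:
C(x) = x*(-3 + x)
C(-5)*(-47) + 34 = -5*(-3 - 5)*(-47) + 34 = -5*(-8)*(-47) + 34 = 40*(-47) + 34 = -1880 + 34 = -1846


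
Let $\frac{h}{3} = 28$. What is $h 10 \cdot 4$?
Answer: $3360$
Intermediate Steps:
$h = 84$ ($h = 3 \cdot 28 = 84$)
$h 10 \cdot 4 = 84 \cdot 10 \cdot 4 = 840 \cdot 4 = 3360$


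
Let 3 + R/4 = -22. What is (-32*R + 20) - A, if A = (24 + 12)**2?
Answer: 1924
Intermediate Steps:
R = -100 (R = -12 + 4*(-22) = -12 - 88 = -100)
A = 1296 (A = 36**2 = 1296)
(-32*R + 20) - A = (-32*(-100) + 20) - 1*1296 = (3200 + 20) - 1296 = 3220 - 1296 = 1924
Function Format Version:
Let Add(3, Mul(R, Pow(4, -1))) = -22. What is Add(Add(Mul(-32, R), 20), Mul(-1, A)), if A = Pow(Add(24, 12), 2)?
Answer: 1924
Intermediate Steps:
R = -100 (R = Add(-12, Mul(4, -22)) = Add(-12, -88) = -100)
A = 1296 (A = Pow(36, 2) = 1296)
Add(Add(Mul(-32, R), 20), Mul(-1, A)) = Add(Add(Mul(-32, -100), 20), Mul(-1, 1296)) = Add(Add(3200, 20), -1296) = Add(3220, -1296) = 1924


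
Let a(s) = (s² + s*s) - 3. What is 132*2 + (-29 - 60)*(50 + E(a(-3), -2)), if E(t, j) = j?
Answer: -4008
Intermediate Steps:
a(s) = -3 + 2*s² (a(s) = (s² + s²) - 3 = 2*s² - 3 = -3 + 2*s²)
132*2 + (-29 - 60)*(50 + E(a(-3), -2)) = 132*2 + (-29 - 60)*(50 - 2) = 264 - 89*48 = 264 - 4272 = -4008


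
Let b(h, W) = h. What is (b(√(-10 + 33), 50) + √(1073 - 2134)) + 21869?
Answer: 21869 + √23 + I*√1061 ≈ 21874.0 + 32.573*I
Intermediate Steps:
(b(√(-10 + 33), 50) + √(1073 - 2134)) + 21869 = (√(-10 + 33) + √(1073 - 2134)) + 21869 = (√23 + √(-1061)) + 21869 = (√23 + I*√1061) + 21869 = 21869 + √23 + I*√1061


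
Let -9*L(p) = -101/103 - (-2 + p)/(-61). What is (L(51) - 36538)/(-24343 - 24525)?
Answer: 516528293/690834699 ≈ 0.74769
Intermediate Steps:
L(p) = 6367/56547 - p/549 (L(p) = -(-101/103 - (-2 + p)/(-61))/9 = -(-101*1/103 + (2 - p)*(-1/61))/9 = -(-101/103 + (-2/61 + p/61))/9 = -(-6367/6283 + p/61)/9 = 6367/56547 - p/549)
(L(51) - 36538)/(-24343 - 24525) = ((6367/56547 - 1/549*51) - 36538)/(-24343 - 24525) = ((6367/56547 - 17/183) - 36538)/(-48868) = (1114/56547 - 36538)*(-1/48868) = -2066113172/56547*(-1/48868) = 516528293/690834699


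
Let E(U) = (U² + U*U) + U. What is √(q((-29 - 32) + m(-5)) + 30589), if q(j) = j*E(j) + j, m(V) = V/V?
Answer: I*√397871 ≈ 630.77*I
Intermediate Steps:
m(V) = 1
E(U) = U + 2*U² (E(U) = (U² + U²) + U = 2*U² + U = U + 2*U²)
q(j) = j + j²*(1 + 2*j) (q(j) = j*(j*(1 + 2*j)) + j = j²*(1 + 2*j) + j = j + j²*(1 + 2*j))
√(q((-29 - 32) + m(-5)) + 30589) = √(((-29 - 32) + 1)*(1 + ((-29 - 32) + 1)*(1 + 2*((-29 - 32) + 1))) + 30589) = √((-61 + 1)*(1 + (-61 + 1)*(1 + 2*(-61 + 1))) + 30589) = √(-60*(1 - 60*(1 + 2*(-60))) + 30589) = √(-60*(1 - 60*(1 - 120)) + 30589) = √(-60*(1 - 60*(-119)) + 30589) = √(-60*(1 + 7140) + 30589) = √(-60*7141 + 30589) = √(-428460 + 30589) = √(-397871) = I*√397871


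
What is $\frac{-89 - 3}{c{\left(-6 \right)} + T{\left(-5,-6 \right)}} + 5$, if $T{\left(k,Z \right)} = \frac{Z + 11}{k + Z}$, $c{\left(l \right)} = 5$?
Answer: $- \frac{381}{25} \approx -15.24$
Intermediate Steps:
$T{\left(k,Z \right)} = \frac{11 + Z}{Z + k}$
$\frac{-89 - 3}{c{\left(-6 \right)} + T{\left(-5,-6 \right)}} + 5 = \frac{-89 - 3}{5 + \frac{11 - 6}{-6 - 5}} + 5 = - \frac{92}{5 + \frac{1}{-11} \cdot 5} + 5 = - \frac{92}{5 - \frac{5}{11}} + 5 = - \frac{92}{\frac{50}{11}} + 5 = \left(-92\right) \frac{11}{50} + 5 = - \frac{506}{25} + 5 = - \frac{381}{25}$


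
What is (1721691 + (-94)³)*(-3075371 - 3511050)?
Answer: -5869205858047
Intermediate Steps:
(1721691 + (-94)³)*(-3075371 - 3511050) = (1721691 - 830584)*(-6586421) = 891107*(-6586421) = -5869205858047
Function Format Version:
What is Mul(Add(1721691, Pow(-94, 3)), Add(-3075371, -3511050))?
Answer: -5869205858047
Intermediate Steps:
Mul(Add(1721691, Pow(-94, 3)), Add(-3075371, -3511050)) = Mul(Add(1721691, -830584), -6586421) = Mul(891107, -6586421) = -5869205858047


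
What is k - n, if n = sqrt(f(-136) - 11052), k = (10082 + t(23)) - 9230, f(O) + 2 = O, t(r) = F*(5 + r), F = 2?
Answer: 908 - I*sqrt(11190) ≈ 908.0 - 105.78*I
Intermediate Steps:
t(r) = 10 + 2*r (t(r) = 2*(5 + r) = 10 + 2*r)
f(O) = -2 + O
k = 908 (k = (10082 + (10 + 2*23)) - 9230 = (10082 + (10 + 46)) - 9230 = (10082 + 56) - 9230 = 10138 - 9230 = 908)
n = I*sqrt(11190) (n = sqrt((-2 - 136) - 11052) = sqrt(-138 - 11052) = sqrt(-11190) = I*sqrt(11190) ≈ 105.78*I)
k - n = 908 - I*sqrt(11190)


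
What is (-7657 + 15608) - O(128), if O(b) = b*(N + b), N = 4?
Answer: -8945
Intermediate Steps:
O(b) = b*(4 + b)
(-7657 + 15608) - O(128) = (-7657 + 15608) - 128*(4 + 128) = 7951 - 128*132 = 7951 - 1*16896 = 7951 - 16896 = -8945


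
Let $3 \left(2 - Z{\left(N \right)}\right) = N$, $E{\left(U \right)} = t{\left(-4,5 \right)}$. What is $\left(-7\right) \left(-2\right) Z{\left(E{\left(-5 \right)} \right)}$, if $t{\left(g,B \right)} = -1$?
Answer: $\frac{98}{3} \approx 32.667$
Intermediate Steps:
$E{\left(U \right)} = -1$
$Z{\left(N \right)} = 2 - \frac{N}{3}$
$\left(-7\right) \left(-2\right) Z{\left(E{\left(-5 \right)} \right)} = \left(-7\right) \left(-2\right) \left(2 - - \frac{1}{3}\right) = 14 \left(2 + \frac{1}{3}\right) = 14 \cdot \frac{7}{3} = \frac{98}{3}$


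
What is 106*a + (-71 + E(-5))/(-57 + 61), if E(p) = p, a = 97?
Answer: 10263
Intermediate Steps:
106*a + (-71 + E(-5))/(-57 + 61) = 106*97 + (-71 - 5)/(-57 + 61) = 10282 - 76/4 = 10282 - 76*1/4 = 10282 - 19 = 10263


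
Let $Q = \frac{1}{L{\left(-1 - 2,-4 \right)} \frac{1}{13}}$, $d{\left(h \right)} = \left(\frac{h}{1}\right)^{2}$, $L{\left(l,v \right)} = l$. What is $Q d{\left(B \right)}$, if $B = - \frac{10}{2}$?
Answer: $- \frac{325}{3} \approx -108.33$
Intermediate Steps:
$B = -5$ ($B = \left(-10\right) \frac{1}{2} = -5$)
$d{\left(h \right)} = h^{2}$ ($d{\left(h \right)} = \left(h 1\right)^{2} = h^{2}$)
$Q = - \frac{13}{3}$ ($Q = \frac{1}{\left(-1 - 2\right) \frac{1}{13}} = \frac{1}{\left(-3\right) \frac{1}{13}} = \frac{1}{- \frac{3}{13}} = - \frac{13}{3} \approx -4.3333$)
$Q d{\left(B \right)} = - \frac{13 \left(-5\right)^{2}}{3} = \left(- \frac{13}{3}\right) 25 = - \frac{325}{3}$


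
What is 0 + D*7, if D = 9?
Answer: 63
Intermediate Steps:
0 + D*7 = 0 + 9*7 = 0 + 63 = 63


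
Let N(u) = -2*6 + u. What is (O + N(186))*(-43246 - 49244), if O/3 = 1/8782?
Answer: -70665643395/4391 ≈ -1.6093e+7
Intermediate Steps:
N(u) = -12 + u
O = 3/8782 ≈ 0.00034161
(O + N(186))*(-43246 - 49244) = (3/8782 + (-12 + 186))*(-43246 - 49244) = (3/8782 + 174)*(-92490) = (1528071/8782)*(-92490) = -70665643395/4391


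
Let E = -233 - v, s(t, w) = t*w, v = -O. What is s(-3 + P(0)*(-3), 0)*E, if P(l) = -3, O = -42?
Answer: 0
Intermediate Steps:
v = 42 (v = -1*(-42) = 42)
E = -275 (E = -233 - 1*42 = -233 - 42 = -275)
s(-3 + P(0)*(-3), 0)*E = ((-3 - 3*(-3))*0)*(-275) = ((-3 + 9)*0)*(-275) = (6*0)*(-275) = 0*(-275) = 0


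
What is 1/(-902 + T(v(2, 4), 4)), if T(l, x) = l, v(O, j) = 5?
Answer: -1/897 ≈ -0.0011148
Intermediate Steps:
1/(-902 + T(v(2, 4), 4)) = 1/(-902 + 5) = 1/(-897) = -1/897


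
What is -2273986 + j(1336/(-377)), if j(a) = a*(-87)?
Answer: -29557810/13 ≈ -2.2737e+6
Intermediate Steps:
j(a) = -87*a
-2273986 + j(1336/(-377)) = -2273986 - 116232/(-377) = -2273986 - 116232*(-1)/377 = -2273986 - 87*(-1336/377) = -2273986 + 4008/13 = -29557810/13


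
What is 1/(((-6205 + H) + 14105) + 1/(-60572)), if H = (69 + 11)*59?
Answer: 60572/764418639 ≈ 7.9239e-5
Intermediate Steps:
H = 4720 (H = 80*59 = 4720)
1/(((-6205 + H) + 14105) + 1/(-60572)) = 1/(((-6205 + 4720) + 14105) + 1/(-60572)) = 1/((-1485 + 14105) - 1/60572) = 1/(12620 - 1/60572) = 1/(764418639/60572) = 60572/764418639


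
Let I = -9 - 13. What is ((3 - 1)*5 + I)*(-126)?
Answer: 1512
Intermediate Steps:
I = -22
((3 - 1)*5 + I)*(-126) = ((3 - 1)*5 - 22)*(-126) = (2*5 - 22)*(-126) = (10 - 22)*(-126) = -12*(-126) = 1512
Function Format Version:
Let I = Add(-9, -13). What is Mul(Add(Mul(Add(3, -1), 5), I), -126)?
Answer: 1512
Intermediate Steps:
I = -22
Mul(Add(Mul(Add(3, -1), 5), I), -126) = Mul(Add(Mul(Add(3, -1), 5), -22), -126) = Mul(Add(Mul(2, 5), -22), -126) = Mul(Add(10, -22), -126) = Mul(-12, -126) = 1512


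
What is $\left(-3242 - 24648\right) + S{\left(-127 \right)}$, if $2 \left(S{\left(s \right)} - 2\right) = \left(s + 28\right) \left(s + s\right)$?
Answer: $-15315$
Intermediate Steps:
$S{\left(s \right)} = 2 + s \left(28 + s\right)$ ($S{\left(s \right)} = 2 + \frac{\left(s + 28\right) \left(s + s\right)}{2} = 2 + \frac{\left(28 + s\right) 2 s}{2} = 2 + \frac{2 s \left(28 + s\right)}{2} = 2 + s \left(28 + s\right)$)
$\left(-3242 - 24648\right) + S{\left(-127 \right)} = \left(-3242 - 24648\right) + \left(2 + \left(-127\right)^{2} + 28 \left(-127\right)\right) = -27890 + \left(2 + 16129 - 3556\right) = -27890 + 12575 = -15315$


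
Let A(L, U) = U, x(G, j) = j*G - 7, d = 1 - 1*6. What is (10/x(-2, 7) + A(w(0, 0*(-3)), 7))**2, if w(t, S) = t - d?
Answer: 18769/441 ≈ 42.560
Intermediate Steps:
d = -5 (d = 1 - 6 = -5)
x(G, j) = -7 + G*j (x(G, j) = G*j - 7 = -7 + G*j)
w(t, S) = 5 + t (w(t, S) = t - 1*(-5) = t + 5 = 5 + t)
(10/x(-2, 7) + A(w(0, 0*(-3)), 7))**2 = (10/(-7 - 2*7) + 7)**2 = (10/(-7 - 14) + 7)**2 = (10/(-21) + 7)**2 = (10*(-1/21) + 7)**2 = (-10/21 + 7)**2 = (137/21)**2 = 18769/441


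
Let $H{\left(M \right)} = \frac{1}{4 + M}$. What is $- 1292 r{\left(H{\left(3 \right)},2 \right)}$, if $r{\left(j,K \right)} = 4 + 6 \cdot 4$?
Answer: $-36176$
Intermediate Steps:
$r{\left(j,K \right)} = 28$ ($r{\left(j,K \right)} = 4 + 24 = 28$)
$- 1292 r{\left(H{\left(3 \right)},2 \right)} = \left(-1292\right) 28 = -36176$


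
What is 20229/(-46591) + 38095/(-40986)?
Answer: -2603989939/1909578726 ≈ -1.3636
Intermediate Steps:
20229/(-46591) + 38095/(-40986) = 20229*(-1/46591) + 38095*(-1/40986) = -20229/46591 - 38095/40986 = -2603989939/1909578726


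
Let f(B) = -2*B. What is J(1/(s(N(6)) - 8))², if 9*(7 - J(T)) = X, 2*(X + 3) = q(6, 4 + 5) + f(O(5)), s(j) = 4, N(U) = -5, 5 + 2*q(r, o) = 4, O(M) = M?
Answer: 9025/144 ≈ 62.674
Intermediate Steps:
q(r, o) = -½ (q(r, o) = -5/2 + (½)*4 = -5/2 + 2 = -½)
X = -33/4 (X = -3 + (-½ - 2*5)/2 = -3 + (-½ - 10)/2 = -3 + (½)*(-21/2) = -3 - 21/4 = -33/4 ≈ -8.2500)
J(T) = 95/12 (J(T) = 7 - ⅑*(-33/4) = 7 + 11/12 = 95/12)
J(1/(s(N(6)) - 8))² = (95/12)² = 9025/144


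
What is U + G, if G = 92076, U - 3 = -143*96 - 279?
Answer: 78072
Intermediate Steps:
U = -14004 (U = 3 + (-143*96 - 279) = 3 + (-13728 - 279) = 3 - 14007 = -14004)
U + G = -14004 + 92076 = 78072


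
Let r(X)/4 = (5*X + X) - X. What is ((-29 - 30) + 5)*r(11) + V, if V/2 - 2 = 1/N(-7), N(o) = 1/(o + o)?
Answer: -11904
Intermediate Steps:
N(o) = 1/(2*o)
V = -24 (V = 4 + 2/(((½)/(-7))) = 4 + 2/(((½)*(-⅐))) = 4 + 2/(-1/14) = 4 + 2*(-14) = 4 - 28 = -24)
r(X) = 20*X (r(X) = 4*((5*X + X) - X) = 4*(6*X - X) = 4*(5*X) = 20*X)
((-29 - 30) + 5)*r(11) + V = ((-29 - 30) + 5)*(20*11) - 24 = (-59 + 5)*220 - 24 = -54*220 - 24 = -11880 - 24 = -11904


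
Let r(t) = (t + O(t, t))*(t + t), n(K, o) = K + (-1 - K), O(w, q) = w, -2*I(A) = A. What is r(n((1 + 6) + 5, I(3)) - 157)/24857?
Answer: 99856/24857 ≈ 4.0172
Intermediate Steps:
I(A) = -A/2
n(K, o) = -1
r(t) = 4*t² (r(t) = (t + t)*(t + t) = (2*t)*(2*t) = 4*t²)
r(n((1 + 6) + 5, I(3)) - 157)/24857 = (4*(-1 - 157)²)/24857 = (4*(-158)²)*(1/24857) = (4*24964)*(1/24857) = 99856*(1/24857) = 99856/24857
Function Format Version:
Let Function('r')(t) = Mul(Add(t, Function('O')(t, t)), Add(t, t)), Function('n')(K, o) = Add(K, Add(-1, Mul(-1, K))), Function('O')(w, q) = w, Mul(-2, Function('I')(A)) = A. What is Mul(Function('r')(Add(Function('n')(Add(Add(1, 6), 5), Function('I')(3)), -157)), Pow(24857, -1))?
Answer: Rational(99856, 24857) ≈ 4.0172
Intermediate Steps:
Function('I')(A) = Mul(Rational(-1, 2), A)
Function('n')(K, o) = -1
Function('r')(t) = Mul(4, Pow(t, 2)) (Function('r')(t) = Mul(Add(t, t), Add(t, t)) = Mul(Mul(2, t), Mul(2, t)) = Mul(4, Pow(t, 2)))
Mul(Function('r')(Add(Function('n')(Add(Add(1, 6), 5), Function('I')(3)), -157)), Pow(24857, -1)) = Mul(Mul(4, Pow(Add(-1, -157), 2)), Pow(24857, -1)) = Mul(Mul(4, Pow(-158, 2)), Rational(1, 24857)) = Mul(Mul(4, 24964), Rational(1, 24857)) = Mul(99856, Rational(1, 24857)) = Rational(99856, 24857)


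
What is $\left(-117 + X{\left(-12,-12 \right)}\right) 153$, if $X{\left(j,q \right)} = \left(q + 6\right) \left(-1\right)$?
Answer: $-16983$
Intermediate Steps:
$X{\left(j,q \right)} = -6 - q$ ($X{\left(j,q \right)} = \left(6 + q\right) \left(-1\right) = -6 - q$)
$\left(-117 + X{\left(-12,-12 \right)}\right) 153 = \left(-117 - -6\right) 153 = \left(-117 + \left(-6 + 12\right)\right) 153 = \left(-117 + 6\right) 153 = \left(-111\right) 153 = -16983$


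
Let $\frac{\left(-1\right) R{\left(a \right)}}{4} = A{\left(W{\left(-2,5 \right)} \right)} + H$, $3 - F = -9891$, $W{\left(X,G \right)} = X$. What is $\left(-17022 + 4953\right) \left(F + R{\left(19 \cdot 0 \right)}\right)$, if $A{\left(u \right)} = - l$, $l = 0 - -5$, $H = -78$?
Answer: $-123417594$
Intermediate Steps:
$F = 9894$ ($F = 3 - -9891 = 3 + 9891 = 9894$)
$l = 5$ ($l = 0 + 5 = 5$)
$A{\left(u \right)} = -5$ ($A{\left(u \right)} = \left(-1\right) 5 = -5$)
$R{\left(a \right)} = 332$ ($R{\left(a \right)} = - 4 \left(-5 - 78\right) = \left(-4\right) \left(-83\right) = 332$)
$\left(-17022 + 4953\right) \left(F + R{\left(19 \cdot 0 \right)}\right) = \left(-17022 + 4953\right) \left(9894 + 332\right) = \left(-12069\right) 10226 = -123417594$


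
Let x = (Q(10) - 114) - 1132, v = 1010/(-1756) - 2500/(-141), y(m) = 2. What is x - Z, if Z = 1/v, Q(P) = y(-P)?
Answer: -2642124778/2123795 ≈ -1244.1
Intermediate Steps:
v = 2123795/123798 (v = 1010*(-1/1756) - 2500*(-1/141) = -505/878 + 2500/141 = 2123795/123798 ≈ 17.155)
Q(P) = 2
Z = 123798/2123795 (Z = 1/(2123795/123798) = 123798/2123795 ≈ 0.058291)
x = -1244 (x = (2 - 114) - 1132 = -112 - 1132 = -1244)
x - Z = -1244 - 1*123798/2123795 = -1244 - 123798/2123795 = -2642124778/2123795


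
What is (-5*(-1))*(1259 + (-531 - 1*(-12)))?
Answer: 3700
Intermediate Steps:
(-5*(-1))*(1259 + (-531 - 1*(-12))) = 5*(1259 + (-531 + 12)) = 5*(1259 - 519) = 5*740 = 3700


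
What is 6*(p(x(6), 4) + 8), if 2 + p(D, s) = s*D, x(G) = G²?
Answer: 900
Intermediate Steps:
p(D, s) = -2 + D*s (p(D, s) = -2 + s*D = -2 + D*s)
6*(p(x(6), 4) + 8) = 6*((-2 + 6²*4) + 8) = 6*((-2 + 36*4) + 8) = 6*((-2 + 144) + 8) = 6*(142 + 8) = 6*150 = 900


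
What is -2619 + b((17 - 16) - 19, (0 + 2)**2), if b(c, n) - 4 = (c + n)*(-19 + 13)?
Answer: -2531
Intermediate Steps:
b(c, n) = 4 - 6*c - 6*n (b(c, n) = 4 + (c + n)*(-19 + 13) = 4 + (c + n)*(-6) = 4 + (-6*c - 6*n) = 4 - 6*c - 6*n)
-2619 + b((17 - 16) - 19, (0 + 2)**2) = -2619 + (4 - 6*((17 - 16) - 19) - 6*(0 + 2)**2) = -2619 + (4 - 6*(1 - 19) - 6*2**2) = -2619 + (4 - 6*(-18) - 6*4) = -2619 + (4 + 108 - 24) = -2619 + 88 = -2531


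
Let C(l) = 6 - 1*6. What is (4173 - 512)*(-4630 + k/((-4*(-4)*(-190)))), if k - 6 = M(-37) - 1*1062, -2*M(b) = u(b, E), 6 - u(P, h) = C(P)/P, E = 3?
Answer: -51525430201/3040 ≈ -1.6949e+7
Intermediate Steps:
C(l) = 0 (C(l) = 6 - 6 = 0)
u(P, h) = 6 (u(P, h) = 6 - 0/P = 6 - 1*0 = 6 + 0 = 6)
M(b) = -3 (M(b) = -½*6 = -3)
k = -1059 (k = 6 + (-3 - 1*1062) = 6 + (-3 - 1062) = 6 - 1065 = -1059)
(4173 - 512)*(-4630 + k/((-4*(-4)*(-190)))) = (4173 - 512)*(-4630 - 1059/(-4*(-4)*(-190))) = 3661*(-4630 - 1059/(16*(-190))) = 3661*(-4630 - 1059/(-3040)) = 3661*(-4630 - 1059*(-1/3040)) = 3661*(-4630 + 1059/3040) = 3661*(-14074141/3040) = -51525430201/3040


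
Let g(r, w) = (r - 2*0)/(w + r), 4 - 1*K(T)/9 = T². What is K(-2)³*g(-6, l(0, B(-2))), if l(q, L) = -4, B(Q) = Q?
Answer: 0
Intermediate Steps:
K(T) = 36 - 9*T²
g(r, w) = r/(r + w) (g(r, w) = (r + 0)/(r + w) = r/(r + w))
K(-2)³*g(-6, l(0, B(-2))) = (36 - 9*(-2)²)³*(-6/(-6 - 4)) = (36 - 9*4)³*(-6/(-10)) = (36 - 36)³*(-6*(-⅒)) = 0³*(⅗) = 0*(⅗) = 0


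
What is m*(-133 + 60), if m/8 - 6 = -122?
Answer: 67744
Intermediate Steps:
m = -928 (m = 48 + 8*(-122) = 48 - 976 = -928)
m*(-133 + 60) = -928*(-133 + 60) = -928*(-73) = 67744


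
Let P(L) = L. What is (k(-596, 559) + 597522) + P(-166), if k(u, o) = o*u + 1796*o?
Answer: 1268156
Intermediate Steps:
k(u, o) = 1796*o + o*u
(k(-596, 559) + 597522) + P(-166) = (559*(1796 - 596) + 597522) - 166 = (559*1200 + 597522) - 166 = (670800 + 597522) - 166 = 1268322 - 166 = 1268156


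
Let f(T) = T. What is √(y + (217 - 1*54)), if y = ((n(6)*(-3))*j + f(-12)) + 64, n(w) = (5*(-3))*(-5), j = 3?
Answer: 2*I*√115 ≈ 21.448*I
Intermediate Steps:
n(w) = 75 (n(w) = -15*(-5) = 75)
y = -623 (y = ((75*(-3))*3 - 12) + 64 = (-225*3 - 12) + 64 = (-675 - 12) + 64 = -687 + 64 = -623)
√(y + (217 - 1*54)) = √(-623 + (217 - 1*54)) = √(-623 + (217 - 54)) = √(-623 + 163) = √(-460) = 2*I*√115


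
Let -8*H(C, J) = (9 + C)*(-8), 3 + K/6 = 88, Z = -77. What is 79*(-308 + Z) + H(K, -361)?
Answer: -29896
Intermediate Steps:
K = 510 (K = -18 + 6*88 = -18 + 528 = 510)
H(C, J) = 9 + C (H(C, J) = -(9 + C)*(-8)/8 = -(-72 - 8*C)/8 = 9 + C)
79*(-308 + Z) + H(K, -361) = 79*(-308 - 77) + (9 + 510) = 79*(-385) + 519 = -30415 + 519 = -29896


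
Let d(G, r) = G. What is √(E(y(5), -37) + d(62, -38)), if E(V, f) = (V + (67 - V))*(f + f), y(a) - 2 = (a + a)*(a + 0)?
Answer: 12*I*√34 ≈ 69.971*I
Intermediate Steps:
y(a) = 2 + 2*a² (y(a) = 2 + (a + a)*(a + 0) = 2 + (2*a)*a = 2 + 2*a²)
E(V, f) = 134*f (E(V, f) = 67*(2*f) = 134*f)
√(E(y(5), -37) + d(62, -38)) = √(134*(-37) + 62) = √(-4958 + 62) = √(-4896) = 12*I*√34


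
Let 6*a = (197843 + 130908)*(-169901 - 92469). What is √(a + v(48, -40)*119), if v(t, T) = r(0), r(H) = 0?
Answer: I*√129381599805/3 ≈ 1.199e+5*I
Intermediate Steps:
v(t, T) = 0
a = -43127199935/3 (a = ((197843 + 130908)*(-169901 - 92469))/6 = (328751*(-262370))/6 = (⅙)*(-86254399870) = -43127199935/3 ≈ -1.4376e+10)
√(a + v(48, -40)*119) = √(-43127199935/3 + 0*119) = √(-43127199935/3 + 0) = √(-43127199935/3) = I*√129381599805/3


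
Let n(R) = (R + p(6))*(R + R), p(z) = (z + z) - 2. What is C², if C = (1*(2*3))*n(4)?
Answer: 451584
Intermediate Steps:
p(z) = -2 + 2*z (p(z) = 2*z - 2 = -2 + 2*z)
n(R) = 2*R*(10 + R) (n(R) = (R + (-2 + 2*6))*(R + R) = (R + (-2 + 12))*(2*R) = (R + 10)*(2*R) = (10 + R)*(2*R) = 2*R*(10 + R))
C = 672 (C = (1*(2*3))*(2*4*(10 + 4)) = (1*6)*(2*4*14) = 6*112 = 672)
C² = 672² = 451584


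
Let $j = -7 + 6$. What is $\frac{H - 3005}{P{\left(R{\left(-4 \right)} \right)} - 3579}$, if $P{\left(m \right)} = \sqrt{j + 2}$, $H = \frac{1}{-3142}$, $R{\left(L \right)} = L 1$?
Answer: $\frac{9441711}{11242076} \approx 0.83986$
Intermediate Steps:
$R{\left(L \right)} = L$
$j = -1$
$H = - \frac{1}{3142} \approx -0.00031827$
$P{\left(m \right)} = 1$ ($P{\left(m \right)} = \sqrt{-1 + 2} = \sqrt{1} = 1$)
$\frac{H - 3005}{P{\left(R{\left(-4 \right)} \right)} - 3579} = \frac{- \frac{1}{3142} - 3005}{1 - 3579} = - \frac{9441711}{3142 \left(-3578\right)} = \left(- \frac{9441711}{3142}\right) \left(- \frac{1}{3578}\right) = \frac{9441711}{11242076}$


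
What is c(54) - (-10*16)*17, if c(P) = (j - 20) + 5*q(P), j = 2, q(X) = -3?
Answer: 2687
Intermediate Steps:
c(P) = -33 (c(P) = (2 - 20) + 5*(-3) = -18 - 15 = -33)
c(54) - (-10*16)*17 = -33 - (-10*16)*17 = -33 - (-160)*17 = -33 - 1*(-2720) = -33 + 2720 = 2687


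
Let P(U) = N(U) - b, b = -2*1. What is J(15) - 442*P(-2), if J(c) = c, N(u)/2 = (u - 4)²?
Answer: -32693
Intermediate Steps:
N(u) = 2*(-4 + u)² (N(u) = 2*(u - 4)² = 2*(-4 + u)²)
b = -2
P(U) = 2 + 2*(-4 + U)² (P(U) = 2*(-4 + U)² - 1*(-2) = 2*(-4 + U)² + 2 = 2 + 2*(-4 + U)²)
J(15) - 442*P(-2) = 15 - 442*(2 + 2*(-4 - 2)²) = 15 - 442*(2 + 2*(-6)²) = 15 - 442*(2 + 2*36) = 15 - 442*(2 + 72) = 15 - 442*74 = 15 - 32708 = -32693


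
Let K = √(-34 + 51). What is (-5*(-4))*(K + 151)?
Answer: 3020 + 20*√17 ≈ 3102.5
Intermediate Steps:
K = √17 ≈ 4.1231
(-5*(-4))*(K + 151) = (-5*(-4))*(√17 + 151) = 20*(151 + √17) = 3020 + 20*√17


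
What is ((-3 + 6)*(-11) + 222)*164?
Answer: 30996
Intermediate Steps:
((-3 + 6)*(-11) + 222)*164 = (3*(-11) + 222)*164 = (-33 + 222)*164 = 189*164 = 30996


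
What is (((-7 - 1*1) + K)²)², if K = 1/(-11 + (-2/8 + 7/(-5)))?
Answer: 17455149220096/4097152081 ≈ 4260.3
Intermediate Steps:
K = -20/253 (K = 1/(-11 + (-2*⅛ + 7*(-⅕))) = 1/(-11 + (-¼ - 7/5)) = 1/(-11 - 33/20) = 1/(-253/20) = -20/253 ≈ -0.079051)
(((-7 - 1*1) + K)²)² = (((-7 - 1*1) - 20/253)²)² = (((-7 - 1) - 20/253)²)² = ((-8 - 20/253)²)² = ((-2044/253)²)² = (4177936/64009)² = 17455149220096/4097152081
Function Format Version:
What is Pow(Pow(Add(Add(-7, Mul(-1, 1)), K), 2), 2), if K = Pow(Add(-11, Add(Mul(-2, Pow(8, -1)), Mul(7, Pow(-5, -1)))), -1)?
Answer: Rational(17455149220096, 4097152081) ≈ 4260.3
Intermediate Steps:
K = Rational(-20, 253) (K = Pow(Add(-11, Add(Mul(-2, Rational(1, 8)), Mul(7, Rational(-1, 5)))), -1) = Pow(Add(-11, Add(Rational(-1, 4), Rational(-7, 5))), -1) = Pow(Add(-11, Rational(-33, 20)), -1) = Pow(Rational(-253, 20), -1) = Rational(-20, 253) ≈ -0.079051)
Pow(Pow(Add(Add(-7, Mul(-1, 1)), K), 2), 2) = Pow(Pow(Add(Add(-7, Mul(-1, 1)), Rational(-20, 253)), 2), 2) = Pow(Pow(Add(Add(-7, -1), Rational(-20, 253)), 2), 2) = Pow(Pow(Add(-8, Rational(-20, 253)), 2), 2) = Pow(Pow(Rational(-2044, 253), 2), 2) = Pow(Rational(4177936, 64009), 2) = Rational(17455149220096, 4097152081)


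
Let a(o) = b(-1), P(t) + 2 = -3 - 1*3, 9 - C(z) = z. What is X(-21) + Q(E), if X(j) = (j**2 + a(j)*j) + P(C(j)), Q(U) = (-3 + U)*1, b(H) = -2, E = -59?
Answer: 413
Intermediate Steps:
C(z) = 9 - z
P(t) = -8 (P(t) = -2 + (-3 - 1*3) = -2 + (-3 - 3) = -2 - 6 = -8)
a(o) = -2
Q(U) = -3 + U
X(j) = -8 + j**2 - 2*j (X(j) = (j**2 - 2*j) - 8 = -8 + j**2 - 2*j)
X(-21) + Q(E) = (-8 + (-21)**2 - 2*(-21)) + (-3 - 59) = (-8 + 441 + 42) - 62 = 475 - 62 = 413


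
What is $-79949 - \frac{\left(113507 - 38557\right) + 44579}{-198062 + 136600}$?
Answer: $- \frac{4913705909}{61462} \approx -79947.0$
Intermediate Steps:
$-79949 - \frac{\left(113507 - 38557\right) + 44579}{-198062 + 136600} = -79949 - \frac{\left(113507 - 38557\right) + 44579}{-61462} = -79949 - \left(74950 + 44579\right) \left(- \frac{1}{61462}\right) = -79949 - 119529 \left(- \frac{1}{61462}\right) = -79949 - - \frac{119529}{61462} = -79949 + \frac{119529}{61462} = - \frac{4913705909}{61462}$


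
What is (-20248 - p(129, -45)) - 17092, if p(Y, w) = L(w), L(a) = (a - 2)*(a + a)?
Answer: -41570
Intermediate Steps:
L(a) = 2*a*(-2 + a) (L(a) = (-2 + a)*(2*a) = 2*a*(-2 + a))
p(Y, w) = 2*w*(-2 + w)
(-20248 - p(129, -45)) - 17092 = (-20248 - 2*(-45)*(-2 - 45)) - 17092 = (-20248 - 2*(-45)*(-47)) - 17092 = (-20248 - 1*4230) - 17092 = (-20248 - 4230) - 17092 = -24478 - 17092 = -41570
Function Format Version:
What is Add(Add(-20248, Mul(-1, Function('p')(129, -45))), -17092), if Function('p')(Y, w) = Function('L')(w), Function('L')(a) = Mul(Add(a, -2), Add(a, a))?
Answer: -41570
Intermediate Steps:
Function('L')(a) = Mul(2, a, Add(-2, a)) (Function('L')(a) = Mul(Add(-2, a), Mul(2, a)) = Mul(2, a, Add(-2, a)))
Function('p')(Y, w) = Mul(2, w, Add(-2, w))
Add(Add(-20248, Mul(-1, Function('p')(129, -45))), -17092) = Add(Add(-20248, Mul(-1, Mul(2, -45, Add(-2, -45)))), -17092) = Add(Add(-20248, Mul(-1, Mul(2, -45, -47))), -17092) = Add(Add(-20248, Mul(-1, 4230)), -17092) = Add(Add(-20248, -4230), -17092) = Add(-24478, -17092) = -41570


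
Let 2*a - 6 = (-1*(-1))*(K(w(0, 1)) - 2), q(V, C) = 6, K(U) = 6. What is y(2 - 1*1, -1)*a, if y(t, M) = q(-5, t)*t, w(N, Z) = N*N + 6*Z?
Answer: 30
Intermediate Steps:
w(N, Z) = N**2 + 6*Z
a = 5 (a = 3 + ((-1*(-1))*(6 - 2))/2 = 3 + (1*4)/2 = 3 + (1/2)*4 = 3 + 2 = 5)
y(t, M) = 6*t
y(2 - 1*1, -1)*a = (6*(2 - 1*1))*5 = (6*(2 - 1))*5 = (6*1)*5 = 6*5 = 30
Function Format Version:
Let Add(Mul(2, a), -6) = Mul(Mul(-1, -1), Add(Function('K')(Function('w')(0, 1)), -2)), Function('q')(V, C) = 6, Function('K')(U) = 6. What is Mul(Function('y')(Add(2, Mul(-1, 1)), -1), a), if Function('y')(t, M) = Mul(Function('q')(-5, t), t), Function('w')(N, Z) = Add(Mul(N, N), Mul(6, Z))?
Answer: 30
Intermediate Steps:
Function('w')(N, Z) = Add(Pow(N, 2), Mul(6, Z))
a = 5 (a = Add(3, Mul(Rational(1, 2), Mul(Mul(-1, -1), Add(6, -2)))) = Add(3, Mul(Rational(1, 2), Mul(1, 4))) = Add(3, Mul(Rational(1, 2), 4)) = Add(3, 2) = 5)
Function('y')(t, M) = Mul(6, t)
Mul(Function('y')(Add(2, Mul(-1, 1)), -1), a) = Mul(Mul(6, Add(2, Mul(-1, 1))), 5) = Mul(Mul(6, Add(2, -1)), 5) = Mul(Mul(6, 1), 5) = Mul(6, 5) = 30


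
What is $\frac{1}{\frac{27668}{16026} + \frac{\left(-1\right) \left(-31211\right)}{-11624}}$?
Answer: $- \frac{93143112}{89287327} \approx -1.0432$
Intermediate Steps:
$\frac{1}{\frac{27668}{16026} + \frac{\left(-1\right) \left(-31211\right)}{-11624}} = \frac{1}{27668 \cdot \frac{1}{16026} + 31211 \left(- \frac{1}{11624}\right)} = \frac{1}{\frac{13834}{8013} - \frac{31211}{11624}} = \frac{1}{- \frac{89287327}{93143112}} = - \frac{93143112}{89287327}$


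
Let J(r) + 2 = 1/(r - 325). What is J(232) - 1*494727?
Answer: -46009798/93 ≈ -4.9473e+5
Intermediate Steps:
J(r) = -2 + 1/(-325 + r) (J(r) = -2 + 1/(r - 325) = -2 + 1/(-325 + r))
J(232) - 1*494727 = (651 - 2*232)/(-325 + 232) - 1*494727 = (651 - 464)/(-93) - 494727 = -1/93*187 - 494727 = -187/93 - 494727 = -46009798/93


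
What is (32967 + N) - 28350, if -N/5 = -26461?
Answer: 136922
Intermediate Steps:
N = 132305 (N = -5*(-26461) = 132305)
(32967 + N) - 28350 = (32967 + 132305) - 28350 = 165272 - 28350 = 136922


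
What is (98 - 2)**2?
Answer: 9216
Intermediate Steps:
(98 - 2)**2 = 96**2 = 9216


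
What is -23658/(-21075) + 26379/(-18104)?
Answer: -42544331/127180600 ≈ -0.33452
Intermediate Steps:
-23658/(-21075) + 26379/(-18104) = -23658*(-1/21075) + 26379*(-1/18104) = 7886/7025 - 26379/18104 = -42544331/127180600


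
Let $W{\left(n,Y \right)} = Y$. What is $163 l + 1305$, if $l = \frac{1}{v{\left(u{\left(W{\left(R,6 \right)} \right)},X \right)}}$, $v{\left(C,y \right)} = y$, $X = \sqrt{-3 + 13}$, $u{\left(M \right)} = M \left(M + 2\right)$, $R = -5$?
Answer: $1305 + \frac{163 \sqrt{10}}{10} \approx 1356.5$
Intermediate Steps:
$u{\left(M \right)} = M \left(2 + M\right)$
$X = \sqrt{10} \approx 3.1623$
$l = \frac{\sqrt{10}}{10}$ ($l = \frac{1}{\sqrt{10}} = \frac{\sqrt{10}}{10} \approx 0.31623$)
$163 l + 1305 = 163 \frac{\sqrt{10}}{10} + 1305 = \frac{163 \sqrt{10}}{10} + 1305 = 1305 + \frac{163 \sqrt{10}}{10}$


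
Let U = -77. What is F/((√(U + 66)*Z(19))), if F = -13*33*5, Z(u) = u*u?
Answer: 195*I*√11/361 ≈ 1.7915*I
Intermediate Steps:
Z(u) = u²
F = -2145 (F = -429*5 = -2145)
F/((√(U + 66)*Z(19))) = -2145*1/(361*√(-77 + 66)) = -2145*(-I*√11/3971) = -(-195)*I*√11/361 = 195*I*√11/361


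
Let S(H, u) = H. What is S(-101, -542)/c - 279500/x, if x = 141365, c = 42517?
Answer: -2379555873/1202083141 ≈ -1.9795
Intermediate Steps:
S(-101, -542)/c - 279500/x = -101/42517 - 279500/141365 = -101*1/42517 - 279500*1/141365 = -101/42517 - 55900/28273 = -2379555873/1202083141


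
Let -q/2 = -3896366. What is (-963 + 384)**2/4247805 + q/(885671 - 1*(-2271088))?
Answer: 11386760332393/4469765554665 ≈ 2.5475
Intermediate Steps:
q = 7792732 (q = -2*(-3896366) = 7792732)
(-963 + 384)**2/4247805 + q/(885671 - 1*(-2271088)) = (-963 + 384)**2/4247805 + 7792732/(885671 - 1*(-2271088)) = (-579)**2*(1/4247805) + 7792732/(885671 + 2271088) = 335241*(1/4247805) + 7792732/3156759 = 111747/1415935 + 7792732*(1/3156759) = 111747/1415935 + 7792732/3156759 = 11386760332393/4469765554665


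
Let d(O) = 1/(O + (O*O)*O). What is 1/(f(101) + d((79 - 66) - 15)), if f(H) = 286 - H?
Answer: 10/1849 ≈ 0.0054083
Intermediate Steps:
d(O) = 1/(O + O**3) (d(O) = 1/(O + O**2*O) = 1/(O + O**3))
1/(f(101) + d((79 - 66) - 15)) = 1/((286 - 1*101) + 1/(((79 - 66) - 15) + ((79 - 66) - 15)**3)) = 1/((286 - 101) + 1/((13 - 15) + (13 - 15)**3)) = 1/(185 + 1/(-2 + (-2)**3)) = 1/(185 + 1/(-2 - 8)) = 1/(185 + 1/(-10)) = 1/(185 - 1/10) = 1/(1849/10) = 10/1849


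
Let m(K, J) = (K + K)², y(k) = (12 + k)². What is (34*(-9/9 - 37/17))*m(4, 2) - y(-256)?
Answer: -66448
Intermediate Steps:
m(K, J) = 4*K² (m(K, J) = (2*K)² = 4*K²)
(34*(-9/9 - 37/17))*m(4, 2) - y(-256) = (34*(-9/9 - 37/17))*(4*4²) - (12 - 256)² = (34*(-9*⅑ - 37*1/17))*(4*16) - 1*(-244)² = (34*(-1 - 37/17))*64 - 1*59536 = (34*(-54/17))*64 - 59536 = -108*64 - 59536 = -6912 - 59536 = -66448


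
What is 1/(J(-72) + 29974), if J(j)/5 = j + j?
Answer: 1/29254 ≈ 3.4183e-5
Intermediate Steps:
J(j) = 10*j (J(j) = 5*(j + j) = 5*(2*j) = 10*j)
1/(J(-72) + 29974) = 1/(10*(-72) + 29974) = 1/(-720 + 29974) = 1/29254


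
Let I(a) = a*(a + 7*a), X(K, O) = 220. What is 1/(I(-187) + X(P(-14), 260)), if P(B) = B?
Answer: 1/279972 ≈ 3.5718e-6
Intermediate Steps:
I(a) = 8*a**2 (I(a) = a*(8*a) = 8*a**2)
1/(I(-187) + X(P(-14), 260)) = 1/(8*(-187)**2 + 220) = 1/(8*34969 + 220) = 1/(279752 + 220) = 1/279972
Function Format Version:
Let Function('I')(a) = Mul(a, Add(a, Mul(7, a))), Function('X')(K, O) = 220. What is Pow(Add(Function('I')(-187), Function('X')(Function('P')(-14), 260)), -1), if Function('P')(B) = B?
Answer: Rational(1, 279972) ≈ 3.5718e-6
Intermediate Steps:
Function('I')(a) = Mul(8, Pow(a, 2)) (Function('I')(a) = Mul(a, Mul(8, a)) = Mul(8, Pow(a, 2)))
Pow(Add(Function('I')(-187), Function('X')(Function('P')(-14), 260)), -1) = Pow(Add(Mul(8, Pow(-187, 2)), 220), -1) = Pow(Add(Mul(8, 34969), 220), -1) = Pow(Add(279752, 220), -1) = Pow(279972, -1) = Rational(1, 279972)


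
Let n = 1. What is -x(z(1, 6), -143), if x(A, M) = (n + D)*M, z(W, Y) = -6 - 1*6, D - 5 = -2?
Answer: 572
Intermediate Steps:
D = 3 (D = 5 - 2 = 3)
z(W, Y) = -12 (z(W, Y) = -6 - 6 = -12)
x(A, M) = 4*M (x(A, M) = (1 + 3)*M = 4*M)
-x(z(1, 6), -143) = -4*(-143) = -1*(-572) = 572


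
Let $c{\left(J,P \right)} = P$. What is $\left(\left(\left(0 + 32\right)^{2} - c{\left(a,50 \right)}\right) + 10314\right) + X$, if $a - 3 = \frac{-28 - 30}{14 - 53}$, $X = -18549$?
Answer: $-7261$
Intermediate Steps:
$a = \frac{175}{39}$ ($a = 3 + \frac{-28 - 30}{14 - 53} = 3 - \frac{58}{-39} = 3 - - \frac{58}{39} = 3 + \frac{58}{39} = \frac{175}{39} \approx 4.4872$)
$\left(\left(\left(0 + 32\right)^{2} - c{\left(a,50 \right)}\right) + 10314\right) + X = \left(\left(\left(0 + 32\right)^{2} - 50\right) + 10314\right) - 18549 = \left(\left(32^{2} - 50\right) + 10314\right) - 18549 = \left(\left(1024 - 50\right) + 10314\right) - 18549 = \left(974 + 10314\right) - 18549 = 11288 - 18549 = -7261$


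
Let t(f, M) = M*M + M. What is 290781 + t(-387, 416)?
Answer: 464253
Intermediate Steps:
t(f, M) = M + M**2 (t(f, M) = M**2 + M = M + M**2)
290781 + t(-387, 416) = 290781 + 416*(1 + 416) = 290781 + 416*417 = 290781 + 173472 = 464253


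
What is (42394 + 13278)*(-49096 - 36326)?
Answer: -4755613584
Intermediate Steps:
(42394 + 13278)*(-49096 - 36326) = 55672*(-85422) = -4755613584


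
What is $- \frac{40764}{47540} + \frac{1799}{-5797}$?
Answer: $- \frac{80458342}{68897345} \approx -1.1678$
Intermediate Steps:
$- \frac{40764}{47540} + \frac{1799}{-5797} = \left(-40764\right) \frac{1}{47540} + 1799 \left(- \frac{1}{5797}\right) = - \frac{10191}{11885} - \frac{1799}{5797} = - \frac{80458342}{68897345}$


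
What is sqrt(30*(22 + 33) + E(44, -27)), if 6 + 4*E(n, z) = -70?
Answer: sqrt(1631) ≈ 40.386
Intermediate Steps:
E(n, z) = -19 (E(n, z) = -3/2 + (1/4)*(-70) = -3/2 - 35/2 = -19)
sqrt(30*(22 + 33) + E(44, -27)) = sqrt(30*(22 + 33) - 19) = sqrt(30*55 - 19) = sqrt(1650 - 19) = sqrt(1631)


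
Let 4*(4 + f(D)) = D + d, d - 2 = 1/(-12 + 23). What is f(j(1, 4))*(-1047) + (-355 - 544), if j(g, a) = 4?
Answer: 74567/44 ≈ 1694.7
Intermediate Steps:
d = 23/11 (d = 2 + 1/(-12 + 23) = 2 + 1/11 = 23/11 ≈ 2.0909)
f(D) = -153/44 + D/4 (f(D) = -4 + (D + 23/11)/4 = -4 + (23/11 + D)/4 = -4 + (23/44 + D/4) = -153/44 + D/4)
f(j(1, 4))*(-1047) + (-355 - 544) = (-153/44 + (1/4)*4)*(-1047) + (-355 - 544) = (-153/44 + 1)*(-1047) - 899 = -109/44*(-1047) - 899 = 114123/44 - 899 = 74567/44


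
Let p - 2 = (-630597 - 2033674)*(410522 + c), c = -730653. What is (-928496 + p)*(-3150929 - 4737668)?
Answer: -6728301219365387179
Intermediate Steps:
p = 852915739503 (p = 2 + (-630597 - 2033674)*(410522 - 730653) = 2 - 2664271*(-320131) = 2 + 852915739501 = 852915739503)
(-928496 + p)*(-3150929 - 4737668) = (-928496 + 852915739503)*(-3150929 - 4737668) = 852914811007*(-7888597) = -6728301219365387179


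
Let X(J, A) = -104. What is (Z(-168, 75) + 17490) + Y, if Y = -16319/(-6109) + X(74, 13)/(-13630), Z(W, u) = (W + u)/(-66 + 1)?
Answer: 1893656395234/108245371 ≈ 17494.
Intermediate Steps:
Z(W, u) = -W/65 - u/65 (Z(W, u) = (W + u)/(-65) = (W + u)*(-1/65) = -W/65 - u/65)
Y = 111531653/41632835 (Y = -16319/(-6109) - 104/(-13630) = -16319*(-1/6109) - 104*(-1/13630) = 16319/6109 + 52/6815 = 111531653/41632835 ≈ 2.6789)
(Z(-168, 75) + 17490) + Y = ((-1/65*(-168) - 1/65*75) + 17490) + 111531653/41632835 = ((168/65 - 15/13) + 17490) + 111531653/41632835 = (93/65 + 17490) + 111531653/41632835 = 1136943/65 + 111531653/41632835 = 1893656395234/108245371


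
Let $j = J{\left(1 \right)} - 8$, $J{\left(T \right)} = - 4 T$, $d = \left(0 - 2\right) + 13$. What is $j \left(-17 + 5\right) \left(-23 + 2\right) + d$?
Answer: $-3013$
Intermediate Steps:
$d = 11$ ($d = -2 + 13 = 11$)
$j = -12$ ($j = \left(-4\right) 1 - 8 = -4 - 8 = -12$)
$j \left(-17 + 5\right) \left(-23 + 2\right) + d = - 12 \left(-17 + 5\right) \left(-23 + 2\right) + 11 = - 12 \left(\left(-12\right) \left(-21\right)\right) + 11 = \left(-12\right) 252 + 11 = -3024 + 11 = -3013$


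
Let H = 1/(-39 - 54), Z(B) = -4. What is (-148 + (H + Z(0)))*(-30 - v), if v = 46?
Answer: 1074412/93 ≈ 11553.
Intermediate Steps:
H = -1/93 (H = 1/(-93) = -1/93 ≈ -0.010753)
(-148 + (H + Z(0)))*(-30 - v) = (-148 + (-1/93 - 4))*(-30 - 1*46) = (-148 - 373/93)*(-30 - 46) = -14137/93*(-76) = 1074412/93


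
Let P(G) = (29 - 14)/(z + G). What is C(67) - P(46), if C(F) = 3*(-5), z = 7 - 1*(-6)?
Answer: -900/59 ≈ -15.254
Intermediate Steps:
z = 13 (z = 7 + 6 = 13)
C(F) = -15
P(G) = 15/(13 + G) (P(G) = (29 - 14)/(13 + G) = 15/(13 + G))
C(67) - P(46) = -15 - 15/(13 + 46) = -15 - 15/59 = -900/59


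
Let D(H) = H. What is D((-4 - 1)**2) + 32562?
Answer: 32587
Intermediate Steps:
D((-4 - 1)**2) + 32562 = (-4 - 1)**2 + 32562 = (-5)**2 + 32562 = 25 + 32562 = 32587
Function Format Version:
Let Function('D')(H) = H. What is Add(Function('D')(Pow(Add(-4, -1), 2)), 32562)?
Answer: 32587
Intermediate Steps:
Add(Function('D')(Pow(Add(-4, -1), 2)), 32562) = Add(Pow(Add(-4, -1), 2), 32562) = Add(Pow(-5, 2), 32562) = Add(25, 32562) = 32587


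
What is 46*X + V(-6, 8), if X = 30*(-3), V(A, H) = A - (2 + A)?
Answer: -4142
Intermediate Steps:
V(A, H) = -2 (V(A, H) = A + (-2 - A) = -2)
X = -90
46*X + V(-6, 8) = 46*(-90) - 2 = -4140 - 2 = -4142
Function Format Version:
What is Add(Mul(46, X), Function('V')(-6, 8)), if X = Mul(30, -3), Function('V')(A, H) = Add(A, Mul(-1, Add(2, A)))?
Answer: -4142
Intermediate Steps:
Function('V')(A, H) = -2 (Function('V')(A, H) = Add(A, Add(-2, Mul(-1, A))) = -2)
X = -90
Add(Mul(46, X), Function('V')(-6, 8)) = Add(Mul(46, -90), -2) = Add(-4140, -2) = -4142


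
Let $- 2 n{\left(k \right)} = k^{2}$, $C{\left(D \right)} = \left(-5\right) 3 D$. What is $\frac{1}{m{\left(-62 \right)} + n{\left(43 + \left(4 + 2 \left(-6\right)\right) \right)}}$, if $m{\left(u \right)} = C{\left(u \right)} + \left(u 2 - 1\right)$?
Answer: $\frac{2}{385} \approx 0.0051948$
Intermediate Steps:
$C{\left(D \right)} = - 15 D$
$m{\left(u \right)} = -1 - 13 u$ ($m{\left(u \right)} = - 15 u + \left(u 2 - 1\right) = - 15 u + \left(2 u - 1\right) = - 15 u + \left(-1 + 2 u\right) = -1 - 13 u$)
$n{\left(k \right)} = - \frac{k^{2}}{2}$
$\frac{1}{m{\left(-62 \right)} + n{\left(43 + \left(4 + 2 \left(-6\right)\right) \right)}} = \frac{1}{\left(-1 - -806\right) - \frac{\left(43 + \left(4 + 2 \left(-6\right)\right)\right)^{2}}{2}} = \frac{1}{\left(-1 + 806\right) - \frac{\left(43 + \left(4 - 12\right)\right)^{2}}{2}} = \frac{1}{805 - \frac{\left(43 - 8\right)^{2}}{2}} = \frac{1}{805 - \frac{35^{2}}{2}} = \frac{1}{805 - \frac{1225}{2}} = \frac{1}{\frac{385}{2}} = \frac{2}{385}$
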